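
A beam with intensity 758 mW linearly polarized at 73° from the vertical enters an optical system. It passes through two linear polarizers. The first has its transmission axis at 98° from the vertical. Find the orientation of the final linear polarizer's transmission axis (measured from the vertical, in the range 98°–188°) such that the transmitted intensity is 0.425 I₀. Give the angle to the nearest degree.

θ ≈ 142°

I₁ = I₀ cos²(98° − 73°) = I₀ cos²(25°) = 0.8214 I₀.
Need I₂/I₀ = 0.425, so cos²(θ − 98°) = 0.425 / 0.8214 = 0.5174.
θ − 98° = arccos(√0.5174) = 44.0°, giving θ ≈ 98 + 44.0 = 142.0°.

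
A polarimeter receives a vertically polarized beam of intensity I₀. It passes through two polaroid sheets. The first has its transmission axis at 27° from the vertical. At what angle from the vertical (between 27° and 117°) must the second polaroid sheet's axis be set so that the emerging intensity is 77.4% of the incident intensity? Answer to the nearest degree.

I₁ = I₀ cos²(27° − 0°) = I₀ cos²(27°) = 0.7939 I₀.
Need I₂/I₀ = 0.774, so cos²(θ − 27°) = 0.774 / 0.7939 = 0.9749.
θ − 27° = arccos(√0.9749) = 9.1°, giving θ ≈ 27 + 9.1 = 36.1°.

θ ≈ 36°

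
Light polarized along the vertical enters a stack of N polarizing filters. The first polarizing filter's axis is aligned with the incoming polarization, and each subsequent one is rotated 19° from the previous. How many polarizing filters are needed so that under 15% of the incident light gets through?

N = 18

First polarizer is aligned with the polarization: full transmission.
Each further stage multiplies by cos²(19°) = 0.894.
After N polarizers: T = 0.894^(N−1). Require T < 0.15 ⇒ N−1 > ln(0.15)/ln(0.894) = 16.93, so N−1 ≥ 17 and N = 18.
Check: N=18 gives T = 0.1489 < 0.15; N=17 gives T = 0.1665.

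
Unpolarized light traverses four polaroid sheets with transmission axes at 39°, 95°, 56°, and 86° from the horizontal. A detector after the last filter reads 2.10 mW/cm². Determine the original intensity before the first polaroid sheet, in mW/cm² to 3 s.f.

I₀ ≈ 29.7 mW/cm²

Unpolarized light through the first polarizer → I₁ = ½ I₀, now polarized at 39°.
I₂ = I₁ cos²(95° − 39°) = 0.5 I₀ · cos²(56°) = 0.1563 I₀.
I₃ = I₂ cos²(56° − 95°) = 0.1563 I₀ · cos²(39°) = 0.09443 I₀.
I₄ = I₃ cos²(86° − 56°) = 0.09443 I₀ · cos²(30°) = 0.07082 I₀.
So 2.10 mW/cm² = 0.07082 I₀, giving I₀ = 2.10/0.07082 = 29.65 mW/cm².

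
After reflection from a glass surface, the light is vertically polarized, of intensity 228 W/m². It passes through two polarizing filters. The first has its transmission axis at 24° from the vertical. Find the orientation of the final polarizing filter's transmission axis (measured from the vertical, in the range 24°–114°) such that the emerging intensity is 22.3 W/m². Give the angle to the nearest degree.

θ ≈ 94°

I₁ = I₀ cos²(24° − 0°) = I₀ cos²(24°) = 0.8346 I₀.
Target fraction: 22.3 / 228 W/m² = 0.09781 of I₀.
Need I₂/I₀ = 0.09781, so cos²(θ − 24°) = 0.09781 / 0.8346 = 0.1172.
θ − 24° = arccos(√0.1172) = 70.0°, giving θ ≈ 24 + 70.0 = 94.0°.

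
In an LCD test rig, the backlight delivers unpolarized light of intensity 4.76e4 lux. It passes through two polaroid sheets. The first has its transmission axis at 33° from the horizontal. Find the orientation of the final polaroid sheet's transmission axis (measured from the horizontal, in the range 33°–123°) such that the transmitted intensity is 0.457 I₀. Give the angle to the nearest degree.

θ ≈ 50°

Unpolarized light through the first polarizer → I₁ = ½ I₀, now polarized at 33°.
Need I₂/I₀ = 0.457, so cos²(θ − 33°) = 0.457 / 0.5 = 0.914.
θ − 33° = arccos(√0.914) = 17.1°, giving θ ≈ 33 + 17.1 = 50.1°.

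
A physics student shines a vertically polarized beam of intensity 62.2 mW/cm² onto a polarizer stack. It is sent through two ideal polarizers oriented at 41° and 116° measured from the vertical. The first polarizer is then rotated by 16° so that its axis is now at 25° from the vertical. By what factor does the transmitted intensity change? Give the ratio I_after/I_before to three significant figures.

I_new/I_old ≈ 0.00656

Before rotation:
I₁ = I₀ cos²(41° − 0°) = I₀ cos²(41°) = 0.5696 I₀.
I₂ = I₁ cos²(116° − 41°) = 0.5696 I₀ · cos²(75°) = 0.03816 I₀.
After rotation:
I₁ = I₀ cos²(25° − 0°) = I₀ cos²(25°) = 0.8214 I₀.
Angle between axes 1 and 2: 89°. I₂ = 0.8214 I₀ · cos²(89°) = 0.0002502 I₀.
Ratio = 0.0002502 / 0.03816 = 0.006557.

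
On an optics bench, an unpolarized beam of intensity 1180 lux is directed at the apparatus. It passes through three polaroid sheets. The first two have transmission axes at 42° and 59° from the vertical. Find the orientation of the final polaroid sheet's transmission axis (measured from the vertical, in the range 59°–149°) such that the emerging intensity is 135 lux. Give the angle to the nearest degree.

θ ≈ 119°

Unpolarized light through the first polarizer → I₁ = ½ I₀, now polarized at 42°.
I₂ = I₁ cos²(59° − 42°) = 0.5 I₀ · cos²(17°) = 0.4573 I₀.
Target fraction: 135 / 1180 lux = 0.1144 of I₀.
Need I₃/I₀ = 0.1144, so cos²(θ − 59°) = 0.1144 / 0.4573 = 0.2502.
θ − 59° = arccos(√0.2502) = 60.0°, giving θ ≈ 59 + 60.0 = 119.0°.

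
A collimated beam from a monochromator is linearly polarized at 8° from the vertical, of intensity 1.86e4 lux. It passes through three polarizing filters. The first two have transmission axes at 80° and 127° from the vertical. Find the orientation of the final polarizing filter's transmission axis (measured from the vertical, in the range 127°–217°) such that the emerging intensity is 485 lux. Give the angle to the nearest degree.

θ ≈ 167°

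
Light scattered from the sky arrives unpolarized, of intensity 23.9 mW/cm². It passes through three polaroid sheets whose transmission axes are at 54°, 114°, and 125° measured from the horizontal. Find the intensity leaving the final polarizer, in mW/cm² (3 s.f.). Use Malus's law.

I ≈ 2.88 mW/cm²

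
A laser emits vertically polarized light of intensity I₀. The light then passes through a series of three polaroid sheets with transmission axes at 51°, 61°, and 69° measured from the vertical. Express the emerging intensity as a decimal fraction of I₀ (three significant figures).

I₁ = I₀ cos²(51° − 0°) = I₀ cos²(51°) = 0.396 I₀.
I₂ = I₁ cos²(61° − 51°) = 0.396 I₀ · cos²(10°) = 0.3841 I₀.
I₃ = I₂ cos²(69° − 61°) = 0.3841 I₀ · cos²(8°) = 0.3767 I₀.
Transmitted fraction = 0.3767.

≈ 0.377 I₀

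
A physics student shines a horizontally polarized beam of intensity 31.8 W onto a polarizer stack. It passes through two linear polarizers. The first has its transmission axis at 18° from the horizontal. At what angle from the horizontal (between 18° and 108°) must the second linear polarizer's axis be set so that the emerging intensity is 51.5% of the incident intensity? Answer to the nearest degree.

I₁ = I₀ cos²(18° − 0°) = I₀ cos²(18°) = 0.9045 I₀.
Need I₂/I₀ = 0.515, so cos²(θ − 18°) = 0.515 / 0.9045 = 0.5694.
θ − 18° = arccos(√0.5694) = 41.0°, giving θ ≈ 18 + 41.0 = 59.0°.

θ ≈ 59°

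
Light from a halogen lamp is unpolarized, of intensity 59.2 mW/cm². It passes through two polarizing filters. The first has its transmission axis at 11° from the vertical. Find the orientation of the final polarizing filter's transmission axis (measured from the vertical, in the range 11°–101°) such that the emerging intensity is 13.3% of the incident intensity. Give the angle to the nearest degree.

Unpolarized light through the first polarizer → I₁ = ½ I₀, now polarized at 11°.
Need I₂/I₀ = 0.133, so cos²(θ − 11°) = 0.133 / 0.5 = 0.266.
θ − 11° = arccos(√0.266) = 59.0°, giving θ ≈ 11 + 59.0 = 70.0°.

θ ≈ 70°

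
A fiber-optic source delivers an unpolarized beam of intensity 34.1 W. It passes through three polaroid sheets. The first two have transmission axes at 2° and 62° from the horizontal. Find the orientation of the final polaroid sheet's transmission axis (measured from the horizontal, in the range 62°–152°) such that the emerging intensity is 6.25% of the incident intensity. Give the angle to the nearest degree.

θ ≈ 107°

Unpolarized light through the first polarizer → I₁ = ½ I₀, now polarized at 2°.
I₂ = I₁ cos²(62° − 2°) = 0.5 I₀ · cos²(60°) = 0.125 I₀.
Need I₃/I₀ = 0.0625, so cos²(θ − 62°) = 0.0625 / 0.125 = 0.5.
θ − 62° = arccos(√0.5) = 45.0°, giving θ ≈ 62 + 45.0 = 107.0°.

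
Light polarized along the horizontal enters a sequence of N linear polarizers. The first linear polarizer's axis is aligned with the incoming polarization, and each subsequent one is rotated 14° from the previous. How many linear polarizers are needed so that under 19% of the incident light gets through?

N = 29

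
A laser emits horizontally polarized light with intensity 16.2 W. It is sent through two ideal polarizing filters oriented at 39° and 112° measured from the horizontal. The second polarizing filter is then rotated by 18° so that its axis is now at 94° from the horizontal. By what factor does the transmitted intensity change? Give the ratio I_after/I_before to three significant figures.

I_new/I_old ≈ 3.85

Before rotation:
I₁ = I₀ cos²(39° − 0°) = I₀ cos²(39°) = 0.604 I₀.
I₂ = I₁ cos²(112° − 39°) = 0.604 I₀ · cos²(73°) = 0.05163 I₀.
After rotation:
I₁ = I₀ cos²(39° − 0°) = I₀ cos²(39°) = 0.604 I₀.
I₂ = I₁ cos²(94° − 39°) = 0.604 I₀ · cos²(55°) = 0.1987 I₀.
Ratio = 0.1987 / 0.05163 = 3.849.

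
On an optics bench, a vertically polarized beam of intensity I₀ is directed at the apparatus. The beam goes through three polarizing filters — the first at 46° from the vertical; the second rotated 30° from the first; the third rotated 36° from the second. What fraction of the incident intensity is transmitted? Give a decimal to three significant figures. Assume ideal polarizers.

I₁ = I₀ cos²(46° − 0°) = I₀ cos²(46°) = 0.4826 I₀.
I₂ = I₁ cos²(30°) = 0.4826 · 0.75 I₀ = 0.3619 I₀.
I₃ = I₂ cos²(36°) = 0.3619 · 0.6545 I₀ = 0.2369 I₀.
Transmitted fraction = 0.2369.

≈ 0.237 I₀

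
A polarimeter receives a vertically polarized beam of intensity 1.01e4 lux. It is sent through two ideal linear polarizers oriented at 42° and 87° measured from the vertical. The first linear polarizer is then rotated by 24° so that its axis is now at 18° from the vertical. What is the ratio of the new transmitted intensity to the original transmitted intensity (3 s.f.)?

Before rotation:
I₁ = I₀ cos²(42° − 0°) = I₀ cos²(42°) = 0.5523 I₀.
I₂ = I₁ cos²(87° − 42°) = 0.5523 I₀ · cos²(45°) = 0.2761 I₀.
After rotation:
I₁ = I₀ cos²(18° − 0°) = I₀ cos²(18°) = 0.9045 I₀.
I₂ = I₁ cos²(87° − 18°) = 0.9045 I₀ · cos²(69°) = 0.1162 I₀.
Ratio = 0.1162 / 0.2761 = 0.4207.

I_new/I_old ≈ 0.421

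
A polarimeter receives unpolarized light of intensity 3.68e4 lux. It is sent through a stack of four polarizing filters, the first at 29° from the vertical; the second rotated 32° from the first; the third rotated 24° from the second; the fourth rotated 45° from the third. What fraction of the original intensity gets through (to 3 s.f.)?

Unpolarized light through the first polarizer → I₁ = 3.68e4 lux/2 = 1.84e+04 lux, polarized at 29°.
I₂ = I₁ · cos²(32°) = 1.84e+04 · 0.7192 = 1.323e+04 lux.
I₃ = I₂ · cos²(24°) = 1.323e+04 · 0.8346 = 1.104e+04 lux.
I₄ = I₃ · cos²(45°) = 1.104e+04 · 0.5 = 5522 lux.
Transmitted fraction = 0.1501.

I/I₀ ≈ 0.150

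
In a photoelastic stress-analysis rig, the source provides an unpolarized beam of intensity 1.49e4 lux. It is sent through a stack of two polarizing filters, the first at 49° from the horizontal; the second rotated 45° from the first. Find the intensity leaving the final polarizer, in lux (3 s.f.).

I ≈ 3730 lux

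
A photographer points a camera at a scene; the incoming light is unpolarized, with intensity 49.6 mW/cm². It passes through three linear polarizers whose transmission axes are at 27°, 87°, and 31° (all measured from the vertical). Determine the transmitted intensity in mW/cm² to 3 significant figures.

Unpolarized light through the first polarizer → I₁ = 49.6 mW/cm²/2 = 24.8 mW/cm², polarized at 27°.
I₂ = I₁ · cos²(60°) = 24.8 · 0.25 = 6.2 mW/cm².
I₃ = I₂ · cos²(56°) = 6.2 · 0.3127 = 1.939 mW/cm².

I ≈ 1.94 mW/cm²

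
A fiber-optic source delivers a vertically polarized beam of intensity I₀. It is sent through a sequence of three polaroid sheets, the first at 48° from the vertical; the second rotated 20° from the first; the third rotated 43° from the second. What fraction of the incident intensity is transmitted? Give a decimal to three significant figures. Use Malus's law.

≈ 0.211 I₀

By Malus's law, I₁ = I₀ cos²(48° − 0°) = I₀ cos²(48°) = 0.4477 I₀.
I₂ = I₁ cos²(20°) = 0.4477 · 0.883 I₀ = 0.3954 I₀.
I₃ = I₂ cos²(43°) = 0.3954 · 0.5349 I₀ = 0.2115 I₀.
Transmitted fraction = 0.2115.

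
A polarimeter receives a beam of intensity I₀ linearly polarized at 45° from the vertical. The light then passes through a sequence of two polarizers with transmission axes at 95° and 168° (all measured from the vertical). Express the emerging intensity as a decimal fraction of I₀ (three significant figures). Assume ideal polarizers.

≈ 0.0353 I₀

By Malus's law, I₁ = I₀ cos²(95° − 45°) = I₀ cos²(50°) = 0.4132 I₀.
I₂ = I₁ cos²(168° − 95°) = 0.4132 I₀ · cos²(73°) = 0.03532 I₀.
Transmitted fraction = 0.03532.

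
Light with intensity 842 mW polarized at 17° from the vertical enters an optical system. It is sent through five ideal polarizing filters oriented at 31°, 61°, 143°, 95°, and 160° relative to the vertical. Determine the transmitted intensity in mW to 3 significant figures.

I ≈ 0.921 mW

I₁ = 842 mW · cos²(14°) = 792.7 mW.
I₂ = I₁ · cos²(30°) = 792.7 · 0.75 = 594.5 mW.
I₃ = I₂ · cos²(82°) = 594.5 · 0.01937 = 11.52 mW.
I₄ = I₃ · cos²(48°) = 11.52 · 0.4477 = 5.156 mW.
I₅ = I₄ · cos²(65°) = 5.156 · 0.1786 = 0.9209 mW.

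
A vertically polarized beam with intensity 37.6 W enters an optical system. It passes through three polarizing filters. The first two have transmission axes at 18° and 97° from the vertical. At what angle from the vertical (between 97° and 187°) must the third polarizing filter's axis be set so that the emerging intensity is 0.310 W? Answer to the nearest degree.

θ ≈ 157°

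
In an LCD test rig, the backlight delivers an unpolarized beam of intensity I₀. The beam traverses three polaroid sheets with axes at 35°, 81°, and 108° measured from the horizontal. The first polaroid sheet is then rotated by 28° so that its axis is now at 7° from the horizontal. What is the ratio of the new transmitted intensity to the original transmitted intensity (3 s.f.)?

Before rotation:
Unpolarized light through the first polarizer → I₁ = ½ I₀, now polarized at 35°.
I₂ = I₁ cos²(81° − 35°) = 0.5 I₀ · cos²(46°) = 0.2413 I₀.
I₃ = I₂ cos²(108° − 81°) = 0.2413 I₀ · cos²(27°) = 0.1915 I₀.
After rotation:
Unpolarized light through the first polarizer → I₁ = ½ I₀, now polarized at 7°.
I₂ = I₁ cos²(81° − 7°) = 0.5 I₀ · cos²(74°) = 0.03799 I₀.
I₃ = I₂ cos²(108° − 81°) = 0.03799 I₀ · cos²(27°) = 0.03016 I₀.
Ratio = 0.03016 / 0.1915 = 0.1574.

I_new/I_old ≈ 0.157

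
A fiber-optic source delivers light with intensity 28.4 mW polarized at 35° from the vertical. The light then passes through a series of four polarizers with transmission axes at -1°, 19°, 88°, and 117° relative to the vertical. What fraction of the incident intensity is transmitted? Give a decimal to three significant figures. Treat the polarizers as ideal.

I₁ = 28.4 mW · cos²(36°) = 18.59 mW.
I₂ = I₁ · cos²(20°) = 18.59 · 0.883 = 16.41 mW.
I₃ = I₂ · cos²(69°) = 16.41 · 0.1284 = 2.108 mW.
I₄ = I₃ · cos²(29°) = 2.108 · 0.765 = 1.613 mW.
Transmitted fraction = 0.05678.

I/I₀ ≈ 0.0568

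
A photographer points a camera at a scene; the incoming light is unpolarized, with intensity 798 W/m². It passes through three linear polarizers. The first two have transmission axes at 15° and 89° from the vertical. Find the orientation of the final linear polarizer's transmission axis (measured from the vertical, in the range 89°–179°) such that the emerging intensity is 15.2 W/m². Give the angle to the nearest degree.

Unpolarized light through the first polarizer → I₁ = ½ I₀, now polarized at 15°.
I₂ = I₁ cos²(89° − 15°) = 0.5 I₀ · cos²(74°) = 0.03799 I₀.
Target fraction: 15.2 / 798 W/m² = 0.01905 of I₀.
Need I₃/I₀ = 0.01905, so cos²(θ − 89°) = 0.01905 / 0.03799 = 0.5014.
θ − 89° = arccos(√0.5014) = 44.9°, giving θ ≈ 89 + 44.9 = 133.9°.

θ ≈ 134°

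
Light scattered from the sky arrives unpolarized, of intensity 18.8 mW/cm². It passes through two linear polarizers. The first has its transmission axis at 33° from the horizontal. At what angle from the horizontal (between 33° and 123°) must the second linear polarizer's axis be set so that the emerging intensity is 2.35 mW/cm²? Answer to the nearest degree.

θ ≈ 93°

Unpolarized light through the first polarizer → I₁ = ½ I₀, now polarized at 33°.
Target fraction: 2.35 / 18.8 mW/cm² = 0.125 of I₀.
Need I₂/I₀ = 0.125, so cos²(θ − 33°) = 0.125 / 0.5 = 0.25.
θ − 33° = arccos(√0.25) = 60.0°, giving θ ≈ 33 + 60.0 = 93.0°.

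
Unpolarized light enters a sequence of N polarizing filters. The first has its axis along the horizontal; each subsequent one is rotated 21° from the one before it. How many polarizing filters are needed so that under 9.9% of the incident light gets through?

First polarizer halves the unpolarized light: factor 1/2.
Each further stage multiplies by cos²(21°) = 0.8716.
After N polarizers: T = 0.5·0.8716^(N−1). Require T < 0.099 ⇒ N−1 > ln(0.099/0.5)/ln(0.8716) = 11.78, so N−1 ≥ 12 and N = 13.
Check: N=13 gives T = 0.09608 < 0.099; N=12 gives T = 0.1102.

N = 13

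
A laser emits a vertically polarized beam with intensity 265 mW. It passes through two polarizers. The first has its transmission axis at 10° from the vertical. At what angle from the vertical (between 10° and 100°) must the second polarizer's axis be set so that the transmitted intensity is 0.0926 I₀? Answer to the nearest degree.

By Malus's law, I₁ = I₀ cos²(10° − 0°) = I₀ cos²(10°) = 0.9698 I₀.
Need I₂/I₀ = 0.0926, so cos²(θ − 10°) = 0.0926 / 0.9698 = 0.09548.
θ − 10° = arccos(√0.09548) = 72.0°, giving θ ≈ 10 + 72.0 = 82.0°.

θ ≈ 82°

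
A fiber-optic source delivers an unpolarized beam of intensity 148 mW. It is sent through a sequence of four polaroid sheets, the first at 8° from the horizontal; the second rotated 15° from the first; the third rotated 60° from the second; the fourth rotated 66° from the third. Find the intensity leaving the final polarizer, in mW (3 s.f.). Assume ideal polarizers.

I ≈ 2.86 mW

Unpolarized light through the first polarizer → I₁ = 148 mW/2 = 74 mW, polarized at 8°.
I₂ = I₁ · cos²(15°) = 74 · 0.933 = 69.04 mW.
I₃ = I₂ · cos²(60°) = 69.04 · 0.25 = 17.26 mW.
I₄ = I₃ · cos²(66°) = 17.26 · 0.1654 = 2.856 mW.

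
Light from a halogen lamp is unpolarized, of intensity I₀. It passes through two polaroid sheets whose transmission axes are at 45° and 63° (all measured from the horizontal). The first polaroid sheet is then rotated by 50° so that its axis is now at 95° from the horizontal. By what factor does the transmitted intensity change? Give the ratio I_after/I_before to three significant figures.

I_new/I_old ≈ 0.795

Before rotation:
Unpolarized light through the first polarizer → I₁ = ½ I₀, now polarized at 45°.
I₂ = I₁ cos²(63° − 45°) = 0.5 I₀ · cos²(18°) = 0.4523 I₀.
After rotation:
Unpolarized light through the first polarizer → I₁ = ½ I₀, now polarized at 95°.
I₂ = I₁ cos²(63° − 95°) = 0.5 I₀ · cos²(32°) = 0.3596 I₀.
Ratio = 0.3596 / 0.4523 = 0.7951.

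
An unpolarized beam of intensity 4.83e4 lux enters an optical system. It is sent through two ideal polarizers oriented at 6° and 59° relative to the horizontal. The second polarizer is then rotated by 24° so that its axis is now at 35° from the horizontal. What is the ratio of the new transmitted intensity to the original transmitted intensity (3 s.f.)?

Before rotation:
Unpolarized light through the first polarizer → I₁ = ½ I₀, now polarized at 6°.
I₂ = I₁ cos²(59° − 6°) = 0.5 I₀ · cos²(53°) = 0.1811 I₀.
After rotation:
Unpolarized light through the first polarizer → I₁ = ½ I₀, now polarized at 6°.
I₂ = I₁ cos²(35° − 6°) = 0.5 I₀ · cos²(29°) = 0.3825 I₀.
Ratio = 0.3825 / 0.1811 = 2.112.

I_new/I_old ≈ 2.11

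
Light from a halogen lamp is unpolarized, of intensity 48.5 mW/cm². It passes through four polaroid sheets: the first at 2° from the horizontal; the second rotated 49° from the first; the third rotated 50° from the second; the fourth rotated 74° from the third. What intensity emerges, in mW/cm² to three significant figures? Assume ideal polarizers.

Unpolarized light through the first polarizer → I₁ = 48.5 mW/cm²/2 = 24.25 mW/cm², polarized at 2°.
I₂ = I₁ · cos²(49°) = 24.25 · 0.4304 = 10.44 mW/cm².
I₃ = I₂ · cos²(50°) = 10.44 · 0.4132 = 4.313 mW/cm².
I₄ = I₃ · cos²(74°) = 4.313 · 0.07598 = 0.3276 mW/cm².

I ≈ 0.328 mW/cm²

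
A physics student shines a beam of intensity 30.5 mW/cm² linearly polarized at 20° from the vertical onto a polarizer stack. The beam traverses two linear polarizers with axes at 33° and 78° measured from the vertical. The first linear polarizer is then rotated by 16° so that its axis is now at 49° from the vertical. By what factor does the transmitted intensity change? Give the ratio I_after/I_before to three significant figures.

Before rotation:
I₁ = I₀ cos²(33° − 20°) = I₀ cos²(13°) = 0.9494 I₀.
I₂ = I₁ cos²(78° − 33°) = 0.9494 I₀ · cos²(45°) = 0.4747 I₀.
After rotation:
I₁ = I₀ cos²(49° − 20°) = I₀ cos²(29°) = 0.765 I₀.
I₂ = I₁ cos²(78° − 49°) = 0.765 I₀ · cos²(29°) = 0.5852 I₀.
Ratio = 0.5852 / 0.4747 = 1.233.

I_new/I_old ≈ 1.23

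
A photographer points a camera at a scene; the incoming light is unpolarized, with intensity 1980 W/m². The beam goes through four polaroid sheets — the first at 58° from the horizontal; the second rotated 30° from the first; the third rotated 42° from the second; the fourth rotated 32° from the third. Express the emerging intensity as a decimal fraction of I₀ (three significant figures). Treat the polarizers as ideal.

Unpolarized light through the first polarizer → I₁ = 1980 W/m²/2 = 990 W/m², polarized at 58°.
I₂ = I₁ · cos²(30°) = 990 · 0.75 = 742.5 W/m².
I₃ = I₂ · cos²(42°) = 742.5 · 0.5523 = 410.1 W/m².
I₄ = I₃ · cos²(32°) = 410.1 · 0.7192 = 294.9 W/m².
Transmitted fraction = 0.1489.

I/I₀ ≈ 0.149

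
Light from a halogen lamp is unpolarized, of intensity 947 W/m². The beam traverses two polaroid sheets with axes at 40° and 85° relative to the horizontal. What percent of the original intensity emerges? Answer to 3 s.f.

Unpolarized light through the first polarizer → I₁ = 947 W/m²/2 = 473.5 W/m², polarized at 40°.
I₂ = I₁ · cos²(45°) = 473.5 · 0.5 = 236.8 W/m².
That is 25% of the incident intensity.

≈ 25.0%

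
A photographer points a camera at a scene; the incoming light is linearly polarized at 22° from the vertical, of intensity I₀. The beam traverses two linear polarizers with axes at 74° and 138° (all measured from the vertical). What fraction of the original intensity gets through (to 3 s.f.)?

I₁ = I₀ cos²(74° − 22°) = I₀ cos²(52°) = 0.379 I₀.
I₂ = I₁ cos²(138° − 74°) = 0.379 I₀ · cos²(64°) = 0.07284 I₀.
Transmitted fraction = 0.07284.

≈ 0.0728 I₀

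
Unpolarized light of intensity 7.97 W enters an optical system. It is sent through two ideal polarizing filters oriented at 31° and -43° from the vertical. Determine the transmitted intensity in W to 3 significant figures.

Unpolarized light through the first polarizer → I₁ = 7.97 W/2 = 3.985 W, polarized at 31°.
I₂ = I₁ · cos²(74°) = 3.985 · 0.07598 = 0.3028 W.

I ≈ 0.303 W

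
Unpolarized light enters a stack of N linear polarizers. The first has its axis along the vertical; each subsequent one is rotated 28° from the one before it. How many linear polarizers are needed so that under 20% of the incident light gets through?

First polarizer halves the unpolarized light: factor 1/2.
Each further stage multiplies by cos²(28°) = 0.7796.
After N polarizers: T = 0.5·0.7796^(N−1). Require T < 0.20 ⇒ N−1 > ln(0.20/0.5)/ln(0.7796) = 3.68, so N−1 ≥ 4 and N = 5.
Check: N=5 gives T = 0.1847 < 0.20; N=4 gives T = 0.2369.

N = 5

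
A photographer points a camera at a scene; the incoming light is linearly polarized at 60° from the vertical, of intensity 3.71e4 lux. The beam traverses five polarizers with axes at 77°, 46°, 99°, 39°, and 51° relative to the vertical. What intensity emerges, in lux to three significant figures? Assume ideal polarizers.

I ≈ 2160 lux

I₁ = 3.71e4 lux · cos²(17°) = 3.393e+04 lux.
I₂ = I₁ · cos²(31°) = 3.393e+04 · 0.7347 = 2.493e+04 lux.
I₃ = I₂ · cos²(53°) = 2.493e+04 · 0.3622 = 9029 lux.
I₄ = I₃ · cos²(60°) = 9029 · 0.25 = 2257 lux.
I₅ = I₄ · cos²(12°) = 2257 · 0.9568 = 2160 lux.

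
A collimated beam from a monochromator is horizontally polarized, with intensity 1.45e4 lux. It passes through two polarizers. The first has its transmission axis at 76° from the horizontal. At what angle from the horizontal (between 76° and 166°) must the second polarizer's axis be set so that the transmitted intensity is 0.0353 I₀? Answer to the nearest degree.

I₁ = I₀ cos²(76° − 0°) = I₀ cos²(76°) = 0.05853 I₀.
Need I₂/I₀ = 0.0353, so cos²(θ − 76°) = 0.0353 / 0.05853 = 0.6031.
θ − 76° = arccos(√0.6031) = 39.0°, giving θ ≈ 76 + 39.0 = 115.0°.

θ ≈ 115°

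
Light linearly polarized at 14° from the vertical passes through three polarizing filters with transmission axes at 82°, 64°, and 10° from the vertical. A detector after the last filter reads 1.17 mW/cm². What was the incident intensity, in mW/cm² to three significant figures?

I₀ ≈ 26.7 mW/cm²

By Malus's law, I₁ = I₀ cos²(82° − 14°) = I₀ cos²(68°) = 0.1403 I₀.
I₂ = I₁ cos²(64° − 82°) = 0.1403 I₀ · cos²(18°) = 0.1269 I₀.
I₃ = I₂ cos²(10° − 64°) = 0.1269 I₀ · cos²(54°) = 0.04385 I₀.
So 1.17 mW/cm² = 0.04385 I₀, giving I₀ = 1.17/0.04385 = 26.68 mW/cm².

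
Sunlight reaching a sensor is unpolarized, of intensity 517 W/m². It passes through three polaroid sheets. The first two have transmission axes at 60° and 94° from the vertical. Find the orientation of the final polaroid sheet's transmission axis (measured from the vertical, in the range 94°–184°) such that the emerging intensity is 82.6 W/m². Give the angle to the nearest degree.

Unpolarized light through the first polarizer → I₁ = ½ I₀, now polarized at 60°.
I₂ = I₁ cos²(94° − 60°) = 0.5 I₀ · cos²(34°) = 0.3437 I₀.
Target fraction: 82.6 / 517 W/m² = 0.1598 of I₀.
Need I₃/I₀ = 0.1598, so cos²(θ − 94°) = 0.1598 / 0.3437 = 0.4649.
θ − 94° = arccos(√0.4649) = 47.0°, giving θ ≈ 94 + 47.0 = 141.0°.

θ ≈ 141°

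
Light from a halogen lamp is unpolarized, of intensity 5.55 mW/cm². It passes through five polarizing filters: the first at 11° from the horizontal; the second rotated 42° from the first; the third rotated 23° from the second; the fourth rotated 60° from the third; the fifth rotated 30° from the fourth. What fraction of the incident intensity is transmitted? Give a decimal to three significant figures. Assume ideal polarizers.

Unpolarized light through the first polarizer → I₁ = 5.55 mW/cm²/2 = 2.775 mW/cm², polarized at 11°.
I₂ = I₁ · cos²(42°) = 2.775 · 0.5523 = 1.533 mW/cm².
I₃ = I₂ · cos²(23°) = 1.533 · 0.8473 = 1.299 mW/cm².
I₄ = I₃ · cos²(60°) = 1.299 · 0.25 = 0.3246 mW/cm².
I₅ = I₄ · cos²(30°) = 0.3246 · 0.75 = 0.2435 mW/cm².
Transmitted fraction = 0.04387.

I/I₀ ≈ 0.0439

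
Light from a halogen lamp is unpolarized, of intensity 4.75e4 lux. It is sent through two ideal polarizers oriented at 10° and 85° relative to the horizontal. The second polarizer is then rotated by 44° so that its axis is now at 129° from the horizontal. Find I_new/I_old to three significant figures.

Before rotation:
Unpolarized light through the first polarizer → I₁ = ½ I₀, now polarized at 10°.
I₂ = I₁ cos²(85° − 10°) = 0.5 I₀ · cos²(75°) = 0.03349 I₀.
After rotation:
Unpolarized light through the first polarizer → I₁ = ½ I₀, now polarized at 10°.
Angle between axes 1 and 2: 61°. I₂ = 0.5 I₀ · cos²(61°) = 0.1175 I₀.
Ratio = 0.1175 / 0.03349 = 3.509.

I_new/I_old ≈ 3.51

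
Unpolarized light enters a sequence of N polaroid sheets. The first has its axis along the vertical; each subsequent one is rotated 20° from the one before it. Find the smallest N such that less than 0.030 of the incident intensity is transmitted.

First polarizer halves the unpolarized light: factor 1/2.
Each further stage multiplies by cos²(20°) = 0.883.
After N polarizers: T = 0.5·0.883^(N−1). Require T < 0.030 ⇒ N−1 > ln(0.030/0.5)/ln(0.883) = 22.61, so N−1 ≥ 23 and N = 24.
Check: N=24 gives T = 0.0286 < 0.030; N=23 gives T = 0.03239.

N = 24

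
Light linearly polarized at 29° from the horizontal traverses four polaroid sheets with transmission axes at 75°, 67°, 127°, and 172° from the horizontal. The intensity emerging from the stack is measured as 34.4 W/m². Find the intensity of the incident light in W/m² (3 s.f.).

I₀ ≈ 582 W/m²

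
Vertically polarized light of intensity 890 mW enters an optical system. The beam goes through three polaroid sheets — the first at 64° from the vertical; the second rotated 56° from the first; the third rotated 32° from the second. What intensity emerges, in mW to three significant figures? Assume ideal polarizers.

By Malus's law, I₁ = 890 mW · cos²(64°) = 171 mW.
I₂ = I₁ · cos²(56°) = 171 · 0.3127 = 53.48 mW.
I₃ = I₂ · cos²(32°) = 53.48 · 0.7192 = 38.46 mW.

I ≈ 38.5 mW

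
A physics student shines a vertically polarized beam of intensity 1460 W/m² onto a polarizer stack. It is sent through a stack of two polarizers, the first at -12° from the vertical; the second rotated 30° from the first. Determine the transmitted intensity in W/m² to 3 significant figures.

I₁ = 1460 W/m² · cos²(12°) = 1397 W/m².
I₂ = I₁ · cos²(30°) = 1397 · 0.75 = 1048 W/m².

I ≈ 1050 W/m²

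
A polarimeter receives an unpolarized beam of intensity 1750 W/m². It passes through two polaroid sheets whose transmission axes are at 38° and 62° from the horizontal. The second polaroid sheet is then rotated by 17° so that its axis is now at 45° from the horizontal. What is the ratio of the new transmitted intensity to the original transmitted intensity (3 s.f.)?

Before rotation:
Unpolarized light through the first polarizer → I₁ = ½ I₀, now polarized at 38°.
I₂ = I₁ cos²(62° − 38°) = 0.5 I₀ · cos²(24°) = 0.4173 I₀.
After rotation:
Unpolarized light through the first polarizer → I₁ = ½ I₀, now polarized at 38°.
I₂ = I₁ cos²(45° − 38°) = 0.5 I₀ · cos²(7°) = 0.4926 I₀.
Ratio = 0.4926 / 0.4173 = 1.18.

I_new/I_old ≈ 1.18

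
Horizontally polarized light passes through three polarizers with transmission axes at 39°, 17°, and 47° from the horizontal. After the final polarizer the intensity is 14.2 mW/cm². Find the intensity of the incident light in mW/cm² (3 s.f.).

I₀ ≈ 36.5 mW/cm²

I₁ = I₀ cos²(39° − 0°) = I₀ cos²(39°) = 0.604 I₀.
I₂ = I₁ cos²(17° − 39°) = 0.604 I₀ · cos²(22°) = 0.5192 I₀.
I₃ = I₂ cos²(47° − 17°) = 0.5192 I₀ · cos²(30°) = 0.3894 I₀.
So 14.2 mW/cm² = 0.3894 I₀, giving I₀ = 14.2/0.3894 = 36.47 mW/cm².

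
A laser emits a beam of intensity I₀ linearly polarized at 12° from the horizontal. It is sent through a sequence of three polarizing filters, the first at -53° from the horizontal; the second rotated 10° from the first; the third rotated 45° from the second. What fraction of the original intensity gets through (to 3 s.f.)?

≈ 0.0866 I₀

I₁ = I₀ cos²(-53° − 12°) = I₀ cos²(65°) = 0.1786 I₀.
I₂ = I₁ cos²(10°) = 0.1786 · 0.9698 I₀ = 0.1732 I₀.
I₃ = I₂ cos²(45°) = 0.1732 · 0.5 I₀ = 0.08661 I₀.
Transmitted fraction = 0.08661.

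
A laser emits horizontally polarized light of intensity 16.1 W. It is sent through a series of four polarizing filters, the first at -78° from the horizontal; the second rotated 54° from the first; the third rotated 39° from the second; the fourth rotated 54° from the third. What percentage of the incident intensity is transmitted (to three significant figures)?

≈ 0.312%

I₁ = 16.1 W · cos²(78°) = 0.696 W.
I₂ = I₁ · cos²(54°) = 0.696 · 0.3455 = 0.2404 W.
I₃ = I₂ · cos²(39°) = 0.2404 · 0.604 = 0.1452 W.
I₄ = I₃ · cos²(54°) = 0.1452 · 0.3455 = 0.05017 W.
That is 0.3116% of the incident intensity.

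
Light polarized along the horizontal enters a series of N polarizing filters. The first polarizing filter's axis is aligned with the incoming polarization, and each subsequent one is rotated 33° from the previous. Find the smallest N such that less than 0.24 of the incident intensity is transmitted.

N = 6

First polarizer is aligned with the polarization: full transmission.
Each further stage multiplies by cos²(33°) = 0.7034.
After N polarizers: T = 0.7034^(N−1). Require T < 0.24 ⇒ N−1 > ln(0.24)/ln(0.7034) = 4.06, so N−1 ≥ 5 and N = 6.
Check: N=6 gives T = 0.1722 < 0.24; N=5 gives T = 0.2448.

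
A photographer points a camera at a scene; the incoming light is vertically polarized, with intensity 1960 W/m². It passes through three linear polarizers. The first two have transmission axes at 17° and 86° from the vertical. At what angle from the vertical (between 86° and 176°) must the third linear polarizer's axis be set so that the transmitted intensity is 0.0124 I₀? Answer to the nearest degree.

By Malus's law, I₁ = I₀ cos²(17° − 0°) = I₀ cos²(17°) = 0.9145 I₀.
I₂ = I₁ cos²(86° − 17°) = 0.9145 I₀ · cos²(69°) = 0.1174 I₀.
Need I₃/I₀ = 0.0124, so cos²(θ − 86°) = 0.0124 / 0.1174 = 0.1056.
θ − 86° = arccos(√0.1056) = 71.0°, giving θ ≈ 86 + 71.0 = 157.0°.

θ ≈ 157°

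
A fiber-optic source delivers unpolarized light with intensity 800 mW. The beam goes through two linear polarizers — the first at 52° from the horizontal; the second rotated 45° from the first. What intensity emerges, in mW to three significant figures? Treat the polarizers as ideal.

I ≈ 200 mW

Unpolarized light through the first polarizer → I₁ = 800 mW/2 = 400 mW, polarized at 52°.
I₂ = I₁ · cos²(45°) = 400 · 0.5 = 200 mW.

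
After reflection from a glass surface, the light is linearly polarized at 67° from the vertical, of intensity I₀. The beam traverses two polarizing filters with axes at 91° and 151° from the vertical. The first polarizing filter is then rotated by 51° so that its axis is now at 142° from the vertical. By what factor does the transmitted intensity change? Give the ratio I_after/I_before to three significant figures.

I_new/I_old ≈ 0.313

Before rotation:
I₁ = I₀ cos²(91° − 67°) = I₀ cos²(24°) = 0.8346 I₀.
I₂ = I₁ cos²(151° − 91°) = 0.8346 I₀ · cos²(60°) = 0.2086 I₀.
After rotation:
I₁ = I₀ cos²(142° − 67°) = I₀ cos²(75°) = 0.06699 I₀.
I₂ = I₁ cos²(151° − 142°) = 0.06699 I₀ · cos²(9°) = 0.06535 I₀.
Ratio = 0.06535 / 0.2086 = 0.3132.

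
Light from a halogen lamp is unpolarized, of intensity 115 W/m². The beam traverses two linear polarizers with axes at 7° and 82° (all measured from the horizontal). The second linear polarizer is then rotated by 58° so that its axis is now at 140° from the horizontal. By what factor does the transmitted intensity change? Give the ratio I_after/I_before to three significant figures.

I_new/I_old ≈ 6.94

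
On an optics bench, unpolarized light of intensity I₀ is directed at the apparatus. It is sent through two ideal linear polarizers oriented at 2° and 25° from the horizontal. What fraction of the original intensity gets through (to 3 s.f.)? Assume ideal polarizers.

≈ 0.424 I₀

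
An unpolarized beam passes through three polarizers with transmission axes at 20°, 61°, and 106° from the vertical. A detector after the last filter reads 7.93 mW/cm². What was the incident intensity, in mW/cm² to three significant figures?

I₀ ≈ 55.7 mW/cm²

Unpolarized light through the first polarizer → I₁ = ½ I₀, now polarized at 20°.
I₂ = I₁ cos²(61° − 20°) = 0.5 I₀ · cos²(41°) = 0.2848 I₀.
I₃ = I₂ cos²(106° − 61°) = 0.2848 I₀ · cos²(45°) = 0.1424 I₀.
So 7.93 mW/cm² = 0.1424 I₀, giving I₀ = 7.93/0.1424 = 55.69 mW/cm².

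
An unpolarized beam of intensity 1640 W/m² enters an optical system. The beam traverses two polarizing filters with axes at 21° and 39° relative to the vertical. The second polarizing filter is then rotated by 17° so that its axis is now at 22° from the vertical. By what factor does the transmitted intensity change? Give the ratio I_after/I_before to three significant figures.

I_new/I_old ≈ 1.11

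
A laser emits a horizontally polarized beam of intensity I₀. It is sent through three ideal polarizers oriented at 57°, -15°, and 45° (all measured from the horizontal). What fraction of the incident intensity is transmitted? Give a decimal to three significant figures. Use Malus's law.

≈ 0.00708 I₀

By Malus's law, I₁ = I₀ cos²(57° − 0°) = I₀ cos²(57°) = 0.2966 I₀.
I₂ = I₁ cos²(-15° − 57°) = 0.2966 I₀ · cos²(72°) = 0.02833 I₀.
I₃ = I₂ cos²(45° + 15°) = 0.02833 I₀ · cos²(60°) = 0.007081 I₀.
Transmitted fraction = 0.007081.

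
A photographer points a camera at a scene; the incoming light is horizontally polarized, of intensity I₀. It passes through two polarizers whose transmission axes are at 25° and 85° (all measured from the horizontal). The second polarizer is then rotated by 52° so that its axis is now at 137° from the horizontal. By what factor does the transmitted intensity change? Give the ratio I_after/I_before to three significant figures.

I_new/I_old ≈ 0.561

Before rotation:
By Malus's law, I₁ = I₀ cos²(25° − 0°) = I₀ cos²(25°) = 0.8214 I₀.
I₂ = I₁ cos²(85° − 25°) = 0.8214 I₀ · cos²(60°) = 0.2053 I₀.
After rotation:
I₁ = I₀ cos²(25° − 0°) = I₀ cos²(25°) = 0.8214 I₀.
Angle between axes 1 and 2: 68°. I₂ = 0.8214 I₀ · cos²(68°) = 0.1153 I₀.
Ratio = 0.1153 / 0.2053 = 0.5613.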